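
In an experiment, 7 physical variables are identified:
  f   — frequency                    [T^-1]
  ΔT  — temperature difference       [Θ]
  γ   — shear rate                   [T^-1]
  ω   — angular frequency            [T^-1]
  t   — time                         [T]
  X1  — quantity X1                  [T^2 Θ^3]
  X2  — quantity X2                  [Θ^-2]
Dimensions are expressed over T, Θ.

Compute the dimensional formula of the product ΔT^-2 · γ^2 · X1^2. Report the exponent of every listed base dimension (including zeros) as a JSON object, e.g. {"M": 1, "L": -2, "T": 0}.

{"T": 2, "Θ": 4}

Write exponents as rows T,Θ / cols f,ΔT,γ,ω,t,X1,X2:
  T: [-1  0 -1 -1  1  2  0]
  Θ: [ 0  1  0  0  0  3 -2]
  [T]: (-2)·0+(2)·-1+(2)·2 = 2
  [Θ]: (-2)·1+(2)·0+(2)·3 = 4
⇒ T^2 Θ^4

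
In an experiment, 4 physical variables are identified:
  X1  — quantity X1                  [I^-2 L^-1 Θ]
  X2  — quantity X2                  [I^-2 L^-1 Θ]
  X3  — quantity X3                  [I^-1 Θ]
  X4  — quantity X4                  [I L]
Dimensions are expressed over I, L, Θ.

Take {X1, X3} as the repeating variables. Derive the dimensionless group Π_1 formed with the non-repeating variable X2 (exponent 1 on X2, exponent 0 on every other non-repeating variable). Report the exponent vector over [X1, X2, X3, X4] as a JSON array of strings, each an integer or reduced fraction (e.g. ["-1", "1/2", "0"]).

Exponent matrix [I,L,Θ] × [X1,X2,X3,X4]:
  I: [-2 -2 -1  1]
  L: [-1 -1  0  1]
  Θ: [ 1  1  1  0]
Echelon form has 2 nonzero rows (pivots: X1,X3)
Repeat: X1,X3; free: X2,X4
RREF:
  r0: [   1    1    0   -1]
  r1: [   0    0    1    1]
  r2: [   0    0    0    0]
Fix exponent of X2 at 1, X4 at 0; solve each RREF row for its pivot's exponent:
  r0: exp(X1) + (1)·1 = 0 ⇒ exp(X1) = -1
  r1: exp(X3) + (0)·1 = 0 ⇒ exp(X3) = 0
Π_1 = X1^-1 · X2

["-1", "1", "0", "0"]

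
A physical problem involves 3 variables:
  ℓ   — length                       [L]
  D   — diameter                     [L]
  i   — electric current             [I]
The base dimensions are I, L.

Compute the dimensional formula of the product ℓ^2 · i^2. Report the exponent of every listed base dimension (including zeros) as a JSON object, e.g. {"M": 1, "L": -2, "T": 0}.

Dimensional matrix (I×L by ℓ×D×i):
  I: [ 0  0  1]
  L: [ 1  1  0]
  [I]: (2)·0+(2)·1 = 2
  [L]: (2)·1+(2)·0 = 2
⇒ I^2 L^2

{"I": 2, "L": 2}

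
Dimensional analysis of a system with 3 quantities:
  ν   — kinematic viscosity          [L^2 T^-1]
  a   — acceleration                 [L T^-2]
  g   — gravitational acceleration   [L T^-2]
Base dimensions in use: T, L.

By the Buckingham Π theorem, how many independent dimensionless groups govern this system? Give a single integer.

1

Write exponents as rows T,L / cols ν,a,g:
  T: [-1 -2 -2]
  L: [ 2  1  1]
Row reduction gives pivot columns ν,a; rank = 2
Π count = n − r = 3 − 2 = 1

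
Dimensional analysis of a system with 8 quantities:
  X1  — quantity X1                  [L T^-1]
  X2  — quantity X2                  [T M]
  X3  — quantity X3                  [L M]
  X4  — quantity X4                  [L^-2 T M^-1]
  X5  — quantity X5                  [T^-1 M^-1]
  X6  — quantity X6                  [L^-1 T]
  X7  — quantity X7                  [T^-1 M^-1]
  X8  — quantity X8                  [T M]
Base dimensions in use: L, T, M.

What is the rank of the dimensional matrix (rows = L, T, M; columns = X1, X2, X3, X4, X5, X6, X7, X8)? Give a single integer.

Write exponents as rows L,T,M / cols X1,X2,X3,X4,X5,X6,X7,X8:
  L: [ 1  0  1 -2  0 -1  0  0]
  T: [-1  1  0  1 -1  1 -1  1]
  M: [ 0  1  1 -1 -1  0 -1  1]
Row reduction gives pivot columns X1,X2; rank = 2

2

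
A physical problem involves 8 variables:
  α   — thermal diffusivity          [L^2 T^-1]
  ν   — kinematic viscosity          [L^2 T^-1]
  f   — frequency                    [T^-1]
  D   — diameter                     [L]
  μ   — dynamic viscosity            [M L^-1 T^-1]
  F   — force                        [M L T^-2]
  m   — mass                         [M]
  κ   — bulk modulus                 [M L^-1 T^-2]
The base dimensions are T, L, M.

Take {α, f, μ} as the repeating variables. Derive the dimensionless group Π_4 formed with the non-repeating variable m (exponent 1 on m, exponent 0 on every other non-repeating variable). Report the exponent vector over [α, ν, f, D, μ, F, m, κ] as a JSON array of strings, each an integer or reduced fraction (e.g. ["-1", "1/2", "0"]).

Exponent matrix [T,L,M] × [α,ν,f,D,μ,F,m,κ]:
  T: [-1 -1 -1  0 -1 -2  0 -2]
  L: [ 2  2  0  1 -1  1  0 -1]
  M: [ 0  0  0  0  1  1  1  1]
Echelon form has 3 nonzero rows (pivots: α,f,μ)
Pivot set = {α,f,μ}, free = {ν,D,F,m,κ}
RREF:
  r0: [   1    1    0  1/2    0    1  1/2    0]
  r1: [   0    0    1 -1/2    0    0 -3/2    1]
  r2: [   0    0    0    0    1    1    1    1]
Fix exponent of m at 1, ν at 0, D at 0, F at 0, κ at 0; solve each RREF row for its pivot's exponent:
  r0: exp(α) + (1/2)·1 = 0 ⇒ exp(α) = -1/2
  r1: exp(f) + (-3/2)·1 = 0 ⇒ exp(f) = 3/2
  r2: exp(μ) + (1)·1 = 0 ⇒ exp(μ) = -1
Π_4 = α^(-1/2) · f^(3/2) · μ^-1 · m

["-1/2", "0", "3/2", "0", "-1", "0", "1", "0"]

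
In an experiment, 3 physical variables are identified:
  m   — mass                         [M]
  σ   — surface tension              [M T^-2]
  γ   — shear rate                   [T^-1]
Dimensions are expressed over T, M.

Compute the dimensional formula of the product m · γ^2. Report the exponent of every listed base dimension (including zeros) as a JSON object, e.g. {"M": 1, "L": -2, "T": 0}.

Dimensional matrix (T×M by m×σ×γ):
  T: [ 0 -2 -1]
  M: [ 1  1  0]
  [T]: (1)·0+(2)·-1 = -2
  [M]: (1)·1+(2)·0 = 1
⇒ T^-2 M

{"T": -2, "M": 1}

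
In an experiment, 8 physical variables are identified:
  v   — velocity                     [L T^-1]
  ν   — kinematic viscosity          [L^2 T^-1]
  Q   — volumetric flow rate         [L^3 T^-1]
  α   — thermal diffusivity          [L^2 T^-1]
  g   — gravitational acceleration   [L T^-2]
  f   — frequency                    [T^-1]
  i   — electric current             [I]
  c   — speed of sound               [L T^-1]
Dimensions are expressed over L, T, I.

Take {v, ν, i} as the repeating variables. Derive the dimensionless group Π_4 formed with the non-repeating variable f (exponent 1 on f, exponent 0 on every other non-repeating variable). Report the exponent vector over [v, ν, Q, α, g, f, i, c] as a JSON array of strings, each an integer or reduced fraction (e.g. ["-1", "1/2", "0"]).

["-2", "1", "0", "0", "0", "1", "0", "0"]

Dimensional matrix (L×T×I by v×ν×Q×α×g×f×i×c):
  L: [ 1  2  3  2  1  0  0  1]
  T: [-1 -1 -1 -1 -2 -1  0 -1]
  I: [ 0  0  0  0  0  0  1  0]
Echelon form has 3 nonzero rows (pivots: v,ν,i)
Pivot set = {v,ν,i}, free = {Q,α,g,f,c}
RREF:
  r0: [   1    0   -1    0    3    2    0    1]
  r1: [   0    1    2    1   -1   -1    0    0]
  r2: [   0    0    0    0    0    0    1    0]
Fix exponent of f at 1, Q at 0, α at 0, g at 0, c at 0; solve each RREF row for its pivot's exponent:
  r0: exp(v) + (2)·1 = 0 ⇒ exp(v) = -2
  r1: exp(ν) + (-1)·1 = 0 ⇒ exp(ν) = 1
  r2: exp(i) + (0)·1 = 0 ⇒ exp(i) = 0
Π_4 = v^-2 · ν · f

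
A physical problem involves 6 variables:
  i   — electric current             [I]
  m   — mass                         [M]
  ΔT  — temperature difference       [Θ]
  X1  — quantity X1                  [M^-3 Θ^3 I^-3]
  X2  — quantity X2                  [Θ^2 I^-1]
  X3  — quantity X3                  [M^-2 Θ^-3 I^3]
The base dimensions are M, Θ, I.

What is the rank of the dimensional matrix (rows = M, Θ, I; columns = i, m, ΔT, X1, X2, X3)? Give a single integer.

Write exponents as rows M,Θ,I / cols i,m,ΔT,X1,X2,X3:
  M: [ 0  1  0 -3  0 -2]
  Θ: [ 0  0  1  3  2 -3]
  I: [ 1  0  0 -3 -1  3]
Row reduction gives pivot columns i,m,ΔT; rank = 3

3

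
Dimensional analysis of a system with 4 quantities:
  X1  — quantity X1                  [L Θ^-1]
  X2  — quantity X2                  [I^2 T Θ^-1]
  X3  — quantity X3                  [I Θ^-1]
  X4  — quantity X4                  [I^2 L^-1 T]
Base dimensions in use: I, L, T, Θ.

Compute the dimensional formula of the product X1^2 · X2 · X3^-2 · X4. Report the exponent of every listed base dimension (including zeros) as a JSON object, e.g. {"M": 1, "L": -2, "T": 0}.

{"I": 2, "L": 1, "T": 2, "Θ": -1}

Exponent matrix [I,L,T,Θ] × [X1,X2,X3,X4]:
  I: [ 0  2  1  2]
  L: [ 1  0  0 -1]
  T: [ 0  1  0  1]
  Θ: [-1 -1 -1  0]
  [I]: (2)·0+(1)·2+(-2)·1+(1)·2 = 2
  [L]: (2)·1+(1)·0+(-2)·0+(1)·-1 = 1
  [T]: (2)·0+(1)·1+(-2)·0+(1)·1 = 2
  [Θ]: (2)·-1+(1)·-1+(-2)·-1+(1)·0 = -1
⇒ I^2 L T^2 Θ^-1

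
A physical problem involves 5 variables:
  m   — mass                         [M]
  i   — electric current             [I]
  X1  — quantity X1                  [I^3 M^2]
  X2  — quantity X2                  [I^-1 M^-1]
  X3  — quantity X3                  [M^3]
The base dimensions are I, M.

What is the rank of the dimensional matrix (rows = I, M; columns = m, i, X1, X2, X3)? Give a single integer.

2

Dimensional matrix (I×M by m×i×X1×X2×X3):
  I: [ 0  1  3 -1  0]
  M: [ 1  0  2 -1  3]
Echelon form has 2 nonzero rows (pivots: m,i)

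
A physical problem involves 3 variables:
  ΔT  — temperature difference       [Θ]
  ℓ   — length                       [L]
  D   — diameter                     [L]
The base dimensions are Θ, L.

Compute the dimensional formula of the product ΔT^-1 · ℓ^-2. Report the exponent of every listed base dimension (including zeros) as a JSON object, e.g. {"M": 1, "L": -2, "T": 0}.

{"Θ": -1, "L": -2}

Dimensional matrix (Θ×L by ΔT×ℓ×D):
  Θ: [ 1  0  0]
  L: [ 0  1  1]
  [Θ]: (-1)·1+(-2)·0 = -1
  [L]: (-1)·0+(-2)·1 = -2
⇒ Θ^-1 L^-2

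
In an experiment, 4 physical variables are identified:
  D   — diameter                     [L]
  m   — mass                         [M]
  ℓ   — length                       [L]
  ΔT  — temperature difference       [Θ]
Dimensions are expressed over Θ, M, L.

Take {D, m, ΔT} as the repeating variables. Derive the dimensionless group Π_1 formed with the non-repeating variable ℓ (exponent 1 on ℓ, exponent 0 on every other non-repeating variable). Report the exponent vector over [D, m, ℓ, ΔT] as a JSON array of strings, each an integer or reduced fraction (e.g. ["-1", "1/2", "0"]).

["-1", "0", "1", "0"]

Exponent matrix [Θ,M,L] × [D,m,ℓ,ΔT]:
  Θ: [ 0  0  0  1]
  M: [ 0  1  0  0]
  L: [ 1  0  1  0]
RREF → pivots at {D,m,ΔT} ⇒ r = 3
Repeat: D,m,ΔT; free: ℓ
RREF:
  r0: [   1    0    1    0]
  r1: [   0    1    0    0]
  r2: [   0    0    0    1]
Fix exponent of ℓ at 1; solve each RREF row for its pivot's exponent:
  r0: exp(D) + (1)·1 = 0 ⇒ exp(D) = -1
  r1: exp(m) + (0)·1 = 0 ⇒ exp(m) = 0
  r2: exp(ΔT) + (0)·1 = 0 ⇒ exp(ΔT) = 0
Π_1 = D^-1 · ℓ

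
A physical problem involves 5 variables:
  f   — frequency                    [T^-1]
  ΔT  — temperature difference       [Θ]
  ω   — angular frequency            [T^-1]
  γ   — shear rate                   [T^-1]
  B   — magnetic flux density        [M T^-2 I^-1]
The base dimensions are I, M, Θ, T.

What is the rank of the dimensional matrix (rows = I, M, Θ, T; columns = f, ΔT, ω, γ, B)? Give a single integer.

Write exponents as rows I,M,Θ,T / cols f,ΔT,ω,γ,B:
  I: [ 0  0  0  0 -1]
  M: [ 0  0  0  0  1]
  Θ: [ 0  1  0  0  0]
  T: [-1  0 -1 -1 -2]
Row reduction gives pivot columns f,ΔT,B; rank = 3

3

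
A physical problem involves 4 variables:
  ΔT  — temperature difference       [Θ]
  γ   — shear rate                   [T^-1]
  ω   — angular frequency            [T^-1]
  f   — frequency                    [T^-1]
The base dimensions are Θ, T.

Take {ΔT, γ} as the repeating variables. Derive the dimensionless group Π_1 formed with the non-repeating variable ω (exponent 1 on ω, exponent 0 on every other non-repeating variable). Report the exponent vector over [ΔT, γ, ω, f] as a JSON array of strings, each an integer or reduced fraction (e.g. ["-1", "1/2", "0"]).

Write exponents as rows Θ,T / cols ΔT,γ,ω,f:
  Θ: [ 1  0  0  0]
  T: [ 0 -1 -1 -1]
Echelon form has 2 nonzero rows (pivots: ΔT,γ)
Repeat: ΔT,γ; free: ω,f
RREF:
  r0: [   1    0    0    0]
  r1: [   0    1    1    1]
Fix exponent of ω at 1, f at 0; solve each RREF row for its pivot's exponent:
  r0: exp(ΔT) + (0)·1 = 0 ⇒ exp(ΔT) = 0
  r1: exp(γ) + (1)·1 = 0 ⇒ exp(γ) = -1
Π_1 = γ^-1 · ω

["0", "-1", "1", "0"]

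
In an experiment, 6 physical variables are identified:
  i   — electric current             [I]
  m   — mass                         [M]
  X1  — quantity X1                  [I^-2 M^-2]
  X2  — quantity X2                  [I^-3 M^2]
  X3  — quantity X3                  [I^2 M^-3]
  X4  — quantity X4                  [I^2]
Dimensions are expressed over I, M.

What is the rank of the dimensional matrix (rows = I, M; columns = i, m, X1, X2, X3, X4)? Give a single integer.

2

Exponent matrix [I,M] × [i,m,X1,X2,X3,X4]:
  I: [ 1  0 -2 -3  2  2]
  M: [ 0  1 -2  2 -3  0]
RREF → pivots at {i,m} ⇒ r = 2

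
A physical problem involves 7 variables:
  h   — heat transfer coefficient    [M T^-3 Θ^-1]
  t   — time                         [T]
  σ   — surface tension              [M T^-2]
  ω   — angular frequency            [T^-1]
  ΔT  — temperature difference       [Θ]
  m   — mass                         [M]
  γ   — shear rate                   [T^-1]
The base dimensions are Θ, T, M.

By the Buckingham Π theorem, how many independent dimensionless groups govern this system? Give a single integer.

Dimensional matrix (Θ×T×M by h×t×σ×ω×ΔT×m×γ):
  Θ: [-1  0  0  0  1  0  0]
  T: [-3  1 -2 -1  0  0 -1]
  M: [ 1  0  1  0  0  1  0]
RREF → pivots at {h,t,σ} ⇒ r = 3
Π count = n − r = 7 − 3 = 4

4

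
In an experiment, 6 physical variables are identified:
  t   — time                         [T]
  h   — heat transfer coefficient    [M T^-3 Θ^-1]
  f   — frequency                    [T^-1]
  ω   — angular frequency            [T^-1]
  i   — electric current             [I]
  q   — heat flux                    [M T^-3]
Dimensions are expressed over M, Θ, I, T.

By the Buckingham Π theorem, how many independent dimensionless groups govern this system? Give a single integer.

Write exponents as rows M,Θ,I,T / cols t,h,f,ω,i,q:
  M: [ 0  1  0  0  0  1]
  Θ: [ 0 -1  0  0  0  0]
  I: [ 0  0  0  0  1  0]
  T: [ 1 -3 -1 -1  0 -3]
RREF → pivots at {t,h,i,q} ⇒ r = 4
Π count = n − r = 6 − 4 = 2

2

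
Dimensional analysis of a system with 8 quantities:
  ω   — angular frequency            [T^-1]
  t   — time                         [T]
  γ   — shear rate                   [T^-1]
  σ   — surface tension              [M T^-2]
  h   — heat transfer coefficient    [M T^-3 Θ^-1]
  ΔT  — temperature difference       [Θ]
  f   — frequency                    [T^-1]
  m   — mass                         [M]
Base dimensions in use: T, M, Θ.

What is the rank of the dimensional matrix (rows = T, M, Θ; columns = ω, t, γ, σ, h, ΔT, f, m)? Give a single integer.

3

Dimensional matrix (T×M×Θ by ω×t×γ×σ×h×ΔT×f×m):
  T: [-1  1 -1 -2 -3  0 -1  0]
  M: [ 0  0  0  1  1  0  0  1]
  Θ: [ 0  0  0  0 -1  1  0  0]
Echelon form has 3 nonzero rows (pivots: ω,σ,h)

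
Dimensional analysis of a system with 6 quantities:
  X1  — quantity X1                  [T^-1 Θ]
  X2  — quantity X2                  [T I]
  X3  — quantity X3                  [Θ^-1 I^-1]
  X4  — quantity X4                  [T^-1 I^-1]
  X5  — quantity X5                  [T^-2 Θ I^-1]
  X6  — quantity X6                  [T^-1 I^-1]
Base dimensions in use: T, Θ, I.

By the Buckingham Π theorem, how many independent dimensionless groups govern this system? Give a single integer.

4

Write exponents as rows T,Θ,I / cols X1,X2,X3,X4,X5,X6:
  T: [-1  1  0 -1 -2 -1]
  Θ: [ 1  0 -1  0  1  0]
  I: [ 0  1 -1 -1 -1 -1]
RREF → pivots at {X1,X2} ⇒ r = 2
Π count = n − r = 6 − 2 = 4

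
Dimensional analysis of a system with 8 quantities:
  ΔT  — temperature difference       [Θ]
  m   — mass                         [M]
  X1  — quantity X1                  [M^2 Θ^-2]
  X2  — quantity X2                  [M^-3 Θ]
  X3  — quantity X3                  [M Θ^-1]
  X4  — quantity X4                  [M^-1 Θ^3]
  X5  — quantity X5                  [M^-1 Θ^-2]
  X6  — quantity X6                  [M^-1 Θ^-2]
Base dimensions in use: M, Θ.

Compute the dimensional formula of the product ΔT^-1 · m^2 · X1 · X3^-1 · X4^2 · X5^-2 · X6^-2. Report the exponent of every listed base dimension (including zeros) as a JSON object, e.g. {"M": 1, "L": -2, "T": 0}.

{"M": 5, "Θ": 12}

Exponent matrix [M,Θ] × [ΔT,m,X1,X2,X3,X4,X5,X6]:
  M: [ 0  1  2 -3  1 -1 -1 -1]
  Θ: [ 1  0 -2  1 -1  3 -2 -2]
  [M]: (-1)·0+(2)·1+(1)·2+(-1)·1+(2)·-1+(-2)·-1+(-2)·-1 = 5
  [Θ]: (-1)·1+(2)·0+(1)·-2+(-1)·-1+(2)·3+(-2)·-2+(-2)·-2 = 12
⇒ M^5 Θ^12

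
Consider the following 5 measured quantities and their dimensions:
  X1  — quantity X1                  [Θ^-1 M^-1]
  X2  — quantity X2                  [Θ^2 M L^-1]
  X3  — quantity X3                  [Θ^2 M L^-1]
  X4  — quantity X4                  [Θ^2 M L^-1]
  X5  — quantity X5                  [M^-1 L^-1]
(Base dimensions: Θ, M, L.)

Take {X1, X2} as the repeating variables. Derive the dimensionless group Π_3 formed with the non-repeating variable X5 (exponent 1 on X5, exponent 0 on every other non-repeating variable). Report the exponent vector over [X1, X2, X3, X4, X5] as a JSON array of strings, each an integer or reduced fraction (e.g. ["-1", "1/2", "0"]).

["-2", "-1", "0", "0", "1"]

Dimensional matrix (Θ×M×L by X1×X2×X3×X4×X5):
  Θ: [-1  2  2  2  0]
  M: [-1  1  1  1 -1]
  L: [ 0 -1 -1 -1 -1]
Row reduction gives pivot columns X1,X2; rank = 2
Repeat: X1,X2; free: X3,X4,X5
RREF:
  r0: [   1    0    0    0    2]
  r1: [   0    1    1    1    1]
  r2: [   0    0    0    0    0]
Fix exponent of X5 at 1, X3 at 0, X4 at 0; solve each RREF row for its pivot's exponent:
  r0: exp(X1) + (2)·1 = 0 ⇒ exp(X1) = -2
  r1: exp(X2) + (1)·1 = 0 ⇒ exp(X2) = -1
Π_3 = X1^-2 · X2^-1 · X5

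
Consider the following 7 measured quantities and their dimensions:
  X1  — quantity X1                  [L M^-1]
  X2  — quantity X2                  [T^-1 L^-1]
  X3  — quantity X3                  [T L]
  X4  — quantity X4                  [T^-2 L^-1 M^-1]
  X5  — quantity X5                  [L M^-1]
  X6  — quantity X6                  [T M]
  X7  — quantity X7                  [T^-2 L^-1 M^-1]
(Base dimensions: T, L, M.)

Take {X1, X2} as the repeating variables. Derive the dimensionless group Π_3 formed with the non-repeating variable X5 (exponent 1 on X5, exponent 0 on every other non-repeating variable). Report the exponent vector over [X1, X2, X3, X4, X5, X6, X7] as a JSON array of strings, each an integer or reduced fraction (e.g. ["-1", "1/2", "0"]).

Write exponents as rows T,L,M / cols X1,X2,X3,X4,X5,X6,X7:
  T: [ 0 -1  1 -2  0  1 -2]
  L: [ 1 -1  1 -1  1  0 -1]
  M: [-1  0  0 -1 -1  1 -1]
Echelon form has 2 nonzero rows (pivots: X1,X2)
Repeat: X1,X2; free: X3,X4,X5,X6,X7
RREF:
  r0: [   1    0    0    1    1   -1    1]
  r1: [   0    1   -1    2    0   -1    2]
  r2: [   0    0    0    0    0    0    0]
Fix exponent of X5 at 1, X3 at 0, X4 at 0, X6 at 0, X7 at 0; solve each RREF row for its pivot's exponent:
  r0: exp(X1) + (1)·1 = 0 ⇒ exp(X1) = -1
  r1: exp(X2) + (0)·1 = 0 ⇒ exp(X2) = 0
Π_3 = X1^-1 · X5

["-1", "0", "0", "0", "1", "0", "0"]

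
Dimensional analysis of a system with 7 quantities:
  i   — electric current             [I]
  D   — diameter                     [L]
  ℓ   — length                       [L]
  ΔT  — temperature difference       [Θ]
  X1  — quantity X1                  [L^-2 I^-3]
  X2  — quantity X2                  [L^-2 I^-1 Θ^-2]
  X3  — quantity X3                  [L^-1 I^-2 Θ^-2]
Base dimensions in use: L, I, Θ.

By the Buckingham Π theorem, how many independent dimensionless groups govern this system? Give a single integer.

Exponent matrix [L,I,Θ] × [i,D,ℓ,ΔT,X1,X2,X3]:
  L: [ 0  1  1  0 -2 -2 -1]
  I: [ 1  0  0  0 -3 -1 -2]
  Θ: [ 0  0  0  1  0 -2 -2]
RREF → pivots at {i,D,ΔT} ⇒ r = 3
n=7, r=3 ⇒ 4 dimensionless groups

4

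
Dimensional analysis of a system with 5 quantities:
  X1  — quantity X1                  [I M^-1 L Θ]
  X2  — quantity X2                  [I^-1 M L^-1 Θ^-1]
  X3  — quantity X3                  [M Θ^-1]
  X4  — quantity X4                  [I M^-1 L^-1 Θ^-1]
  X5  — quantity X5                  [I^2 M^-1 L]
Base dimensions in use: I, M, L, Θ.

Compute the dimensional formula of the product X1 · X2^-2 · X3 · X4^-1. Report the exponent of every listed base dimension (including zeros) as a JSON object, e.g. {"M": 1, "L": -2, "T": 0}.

Write exponents as rows I,M,L,Θ / cols X1,X2,X3,X4,X5:
  I: [ 1 -1  0  1  2]
  M: [-1  1  1 -1 -1]
  L: [ 1 -1  0 -1  1]
  Θ: [ 1 -1 -1 -1  0]
  [I]: (1)·1+(-2)·-1+(1)·0+(-1)·1 = 2
  [M]: (1)·-1+(-2)·1+(1)·1+(-1)·-1 = -1
  [L]: (1)·1+(-2)·-1+(1)·0+(-1)·-1 = 4
  [Θ]: (1)·1+(-2)·-1+(1)·-1+(-1)·-1 = 3
⇒ I^2 M^-1 L^4 Θ^3

{"I": 2, "M": -1, "L": 4, "Θ": 3}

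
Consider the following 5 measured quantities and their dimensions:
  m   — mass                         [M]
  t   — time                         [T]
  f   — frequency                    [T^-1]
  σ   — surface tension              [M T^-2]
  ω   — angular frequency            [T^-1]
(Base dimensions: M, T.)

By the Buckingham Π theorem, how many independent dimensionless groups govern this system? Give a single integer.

Write exponents as rows M,T / cols m,t,f,σ,ω:
  M: [ 1  0  0  1  0]
  T: [ 0  1 -1 -2 -1]
Echelon form has 2 nonzero rows (pivots: m,t)
Π count = n − r = 5 − 2 = 3

3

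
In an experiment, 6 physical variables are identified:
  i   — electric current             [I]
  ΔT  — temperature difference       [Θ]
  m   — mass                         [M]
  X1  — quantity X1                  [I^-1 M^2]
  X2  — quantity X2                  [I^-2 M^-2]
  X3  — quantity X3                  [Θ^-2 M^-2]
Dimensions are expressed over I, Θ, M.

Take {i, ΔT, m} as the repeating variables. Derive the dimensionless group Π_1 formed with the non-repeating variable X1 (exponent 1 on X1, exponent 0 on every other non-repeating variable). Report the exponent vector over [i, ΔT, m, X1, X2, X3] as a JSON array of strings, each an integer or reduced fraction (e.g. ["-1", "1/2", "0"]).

Exponent matrix [I,Θ,M] × [i,ΔT,m,X1,X2,X3]:
  I: [ 1  0  0 -1 -2  0]
  Θ: [ 0  1  0  0  0 -2]
  M: [ 0  0  1  2 -2 -2]
Echelon form has 3 nonzero rows (pivots: i,ΔT,m)
Pivot set = {i,ΔT,m}, free = {X1,X2,X3}
RREF:
  r0: [   1    0    0   -1   -2    0]
  r1: [   0    1    0    0    0   -2]
  r2: [   0    0    1    2   -2   -2]
Fix exponent of X1 at 1, X2 at 0, X3 at 0; solve each RREF row for its pivot's exponent:
  r0: exp(i) + (-1)·1 = 0 ⇒ exp(i) = 1
  r1: exp(ΔT) + (0)·1 = 0 ⇒ exp(ΔT) = 0
  r2: exp(m) + (2)·1 = 0 ⇒ exp(m) = -2
Π_1 = i · m^-2 · X1

["1", "0", "-2", "1", "0", "0"]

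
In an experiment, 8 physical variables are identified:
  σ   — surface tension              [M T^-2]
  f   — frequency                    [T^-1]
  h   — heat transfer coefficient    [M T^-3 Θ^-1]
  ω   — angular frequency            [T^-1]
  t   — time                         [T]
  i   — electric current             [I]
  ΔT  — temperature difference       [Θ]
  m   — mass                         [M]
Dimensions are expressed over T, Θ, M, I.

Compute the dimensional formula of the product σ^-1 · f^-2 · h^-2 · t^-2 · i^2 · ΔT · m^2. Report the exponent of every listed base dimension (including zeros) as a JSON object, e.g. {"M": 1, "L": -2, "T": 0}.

Dimensional matrix (T×Θ×M×I by σ×f×h×ω×t×i×ΔT×m):
  T: [-2 -1 -3 -1  1  0  0  0]
  Θ: [ 0  0 -1  0  0  0  1  0]
  M: [ 1  0  1  0  0  0  0  1]
  I: [ 0  0  0  0  0  1  0  0]
  [T]: (-1)·-2+(-2)·-1+(-2)·-3+(-2)·1+(2)·0+(1)·0+(2)·0 = 8
  [Θ]: (-1)·0+(-2)·0+(-2)·-1+(-2)·0+(2)·0+(1)·1+(2)·0 = 3
  [M]: (-1)·1+(-2)·0+(-2)·1+(-2)·0+(2)·0+(1)·0+(2)·1 = -1
  [I]: (-1)·0+(-2)·0+(-2)·0+(-2)·0+(2)·1+(1)·0+(2)·0 = 2
⇒ T^8 Θ^3 M^-1 I^2

{"T": 8, "Θ": 3, "M": -1, "I": 2}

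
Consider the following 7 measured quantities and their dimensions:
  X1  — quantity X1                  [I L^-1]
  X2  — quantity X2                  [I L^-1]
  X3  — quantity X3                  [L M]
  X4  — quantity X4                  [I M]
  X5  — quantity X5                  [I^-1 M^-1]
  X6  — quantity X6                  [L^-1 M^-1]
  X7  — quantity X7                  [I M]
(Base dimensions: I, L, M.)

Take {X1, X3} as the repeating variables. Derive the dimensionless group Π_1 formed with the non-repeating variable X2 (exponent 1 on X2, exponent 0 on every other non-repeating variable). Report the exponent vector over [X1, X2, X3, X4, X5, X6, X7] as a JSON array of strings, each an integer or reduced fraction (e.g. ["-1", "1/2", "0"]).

["-1", "1", "0", "0", "0", "0", "0"]

Exponent matrix [I,L,M] × [X1,X2,X3,X4,X5,X6,X7]:
  I: [ 1  1  0  1 -1  0  1]
  L: [-1 -1  1  0  0 -1  0]
  M: [ 0  0  1  1 -1 -1  1]
Row reduction gives pivot columns X1,X3; rank = 2
Pivot set = {X1,X3}, free = {X2,X4,X5,X6,X7}
RREF:
  r0: [   1    1    0    1   -1    0    1]
  r1: [   0    0    1    1   -1   -1    1]
  r2: [   0    0    0    0    0    0    0]
Fix exponent of X2 at 1, X4 at 0, X5 at 0, X6 at 0, X7 at 0; solve each RREF row for its pivot's exponent:
  r0: exp(X1) + (1)·1 = 0 ⇒ exp(X1) = -1
  r1: exp(X3) + (0)·1 = 0 ⇒ exp(X3) = 0
Π_1 = X1^-1 · X2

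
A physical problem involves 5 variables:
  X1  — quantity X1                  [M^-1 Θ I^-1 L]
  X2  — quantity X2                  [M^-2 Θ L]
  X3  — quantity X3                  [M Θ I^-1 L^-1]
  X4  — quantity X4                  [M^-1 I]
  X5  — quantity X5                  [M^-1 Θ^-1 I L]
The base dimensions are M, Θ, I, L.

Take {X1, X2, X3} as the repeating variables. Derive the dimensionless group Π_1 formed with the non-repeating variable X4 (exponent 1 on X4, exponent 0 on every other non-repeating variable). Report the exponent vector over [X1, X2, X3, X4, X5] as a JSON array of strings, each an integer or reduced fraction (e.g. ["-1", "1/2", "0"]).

["1", "-1", "0", "1", "0"]

Exponent matrix [M,Θ,I,L] × [X1,X2,X3,X4,X5]:
  M: [-1 -2  1 -1 -1]
  Θ: [ 1  1  1  0 -1]
  I: [-1  0 -1  1  1]
  L: [ 1  1 -1  0  1]
RREF → pivots at {X1,X2,X3} ⇒ r = 3
Pivot set = {X1,X2,X3}, free = {X4,X5}
RREF:
  r0: [   1    0    0   -1    0]
  r1: [   0    1    0    1    0]
  r2: [   0    0    1    0   -1]
  r3: [   0    0    0    0    0]
Fix exponent of X4 at 1, X5 at 0; solve each RREF row for its pivot's exponent:
  r0: exp(X1) + (-1)·1 = 0 ⇒ exp(X1) = 1
  r1: exp(X2) + (1)·1 = 0 ⇒ exp(X2) = -1
  r2: exp(X3) + (0)·1 = 0 ⇒ exp(X3) = 0
Π_1 = X1 · X2^-1 · X4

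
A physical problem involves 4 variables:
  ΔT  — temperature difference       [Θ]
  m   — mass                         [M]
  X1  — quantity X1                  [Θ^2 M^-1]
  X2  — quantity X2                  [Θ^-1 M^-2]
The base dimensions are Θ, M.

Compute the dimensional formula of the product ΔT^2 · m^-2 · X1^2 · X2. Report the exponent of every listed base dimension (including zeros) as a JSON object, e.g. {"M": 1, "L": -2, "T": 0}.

Write exponents as rows Θ,M / cols ΔT,m,X1,X2:
  Θ: [ 1  0  2 -1]
  M: [ 0  1 -1 -2]
  [Θ]: (2)·1+(-2)·0+(2)·2+(1)·-1 = 5
  [M]: (2)·0+(-2)·1+(2)·-1+(1)·-2 = -6
⇒ Θ^5 M^-6

{"Θ": 5, "M": -6}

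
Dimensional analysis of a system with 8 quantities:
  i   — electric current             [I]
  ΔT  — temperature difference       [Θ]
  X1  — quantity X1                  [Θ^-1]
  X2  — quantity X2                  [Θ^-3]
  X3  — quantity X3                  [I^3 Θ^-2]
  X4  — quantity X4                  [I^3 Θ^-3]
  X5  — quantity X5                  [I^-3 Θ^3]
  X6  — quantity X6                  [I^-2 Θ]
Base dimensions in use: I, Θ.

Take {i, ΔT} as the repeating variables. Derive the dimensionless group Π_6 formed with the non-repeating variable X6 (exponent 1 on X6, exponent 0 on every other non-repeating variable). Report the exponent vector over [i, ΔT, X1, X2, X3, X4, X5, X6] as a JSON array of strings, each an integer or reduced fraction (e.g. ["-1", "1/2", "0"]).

["2", "-1", "0", "0", "0", "0", "0", "1"]

Dimensional matrix (I×Θ by i×ΔT×X1×X2×X3×X4×X5×X6):
  I: [ 1  0  0  0  3  3 -3 -2]
  Θ: [ 0  1 -1 -3 -2 -3  3  1]
RREF → pivots at {i,ΔT} ⇒ r = 2
Repeat: i,ΔT; free: X1,X2,X3,X4,X5,X6
RREF:
  r0: [   1    0    0    0    3    3   -3   -2]
  r1: [   0    1   -1   -3   -2   -3    3    1]
Fix exponent of X6 at 1, X1 at 0, X2 at 0, X3 at 0, X4 at 0, X5 at 0; solve each RREF row for its pivot's exponent:
  r0: exp(i) + (-2)·1 = 0 ⇒ exp(i) = 2
  r1: exp(ΔT) + (1)·1 = 0 ⇒ exp(ΔT) = -1
Π_6 = i^2 · ΔT^-1 · X6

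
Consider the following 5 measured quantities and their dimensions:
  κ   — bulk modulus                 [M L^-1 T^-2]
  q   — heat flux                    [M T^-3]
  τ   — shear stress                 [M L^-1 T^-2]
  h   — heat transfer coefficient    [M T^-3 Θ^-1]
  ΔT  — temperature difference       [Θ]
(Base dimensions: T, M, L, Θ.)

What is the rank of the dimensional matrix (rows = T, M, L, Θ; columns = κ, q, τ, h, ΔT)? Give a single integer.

3

Write exponents as rows T,M,L,Θ / cols κ,q,τ,h,ΔT:
  T: [-2 -3 -2 -3  0]
  M: [ 1  1  1  1  0]
  L: [-1  0 -1  0  0]
  Θ: [ 0  0  0 -1  1]
Row reduction gives pivot columns κ,q,h; rank = 3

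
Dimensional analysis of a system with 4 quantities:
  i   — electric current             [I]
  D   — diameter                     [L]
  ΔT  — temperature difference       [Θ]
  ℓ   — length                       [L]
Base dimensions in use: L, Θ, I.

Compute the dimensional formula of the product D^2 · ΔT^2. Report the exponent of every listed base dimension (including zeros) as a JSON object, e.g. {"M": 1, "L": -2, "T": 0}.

{"L": 2, "Θ": 2, "I": 0}

Dimensional matrix (L×Θ×I by i×D×ΔT×ℓ):
  L: [ 0  1  0  1]
  Θ: [ 0  0  1  0]
  I: [ 1  0  0  0]
  [L]: (2)·1+(2)·0 = 2
  [Θ]: (2)·0+(2)·1 = 2
  [I]: (2)·0+(2)·0 = 0
⇒ L^2 Θ^2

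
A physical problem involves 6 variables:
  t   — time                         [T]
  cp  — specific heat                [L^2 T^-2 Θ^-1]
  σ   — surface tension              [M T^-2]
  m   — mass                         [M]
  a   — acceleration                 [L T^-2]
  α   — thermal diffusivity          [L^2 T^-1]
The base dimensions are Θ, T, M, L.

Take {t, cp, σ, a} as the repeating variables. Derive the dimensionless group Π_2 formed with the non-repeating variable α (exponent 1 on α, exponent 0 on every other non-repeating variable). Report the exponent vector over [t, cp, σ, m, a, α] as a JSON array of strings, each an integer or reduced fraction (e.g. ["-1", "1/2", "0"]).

Write exponents as rows Θ,T,M,L / cols t,cp,σ,m,a,α:
  Θ: [ 0 -1  0  0  0  0]
  T: [ 1 -2 -2  0 -2 -1]
  M: [ 0  0  1  1  0  0]
  L: [ 0  2  0  0  1  2]
RREF → pivots at {t,cp,σ,a} ⇒ r = 4
Pivot set = {t,cp,σ,a}, free = {m,α}
RREF:
  r0: [   1    0    0    2    0    3]
  r1: [   0    1    0    0    0    0]
  r2: [   0    0    1    1    0    0]
  r3: [   0    0    0    0    1    2]
Fix exponent of α at 1, m at 0; solve each RREF row for its pivot's exponent:
  r0: exp(t) + (3)·1 = 0 ⇒ exp(t) = -3
  r1: exp(cp) + (0)·1 = 0 ⇒ exp(cp) = 0
  r2: exp(σ) + (0)·1 = 0 ⇒ exp(σ) = 0
  r3: exp(a) + (2)·1 = 0 ⇒ exp(a) = -2
Π_2 = t^-3 · a^-2 · α

["-3", "0", "0", "0", "-2", "1"]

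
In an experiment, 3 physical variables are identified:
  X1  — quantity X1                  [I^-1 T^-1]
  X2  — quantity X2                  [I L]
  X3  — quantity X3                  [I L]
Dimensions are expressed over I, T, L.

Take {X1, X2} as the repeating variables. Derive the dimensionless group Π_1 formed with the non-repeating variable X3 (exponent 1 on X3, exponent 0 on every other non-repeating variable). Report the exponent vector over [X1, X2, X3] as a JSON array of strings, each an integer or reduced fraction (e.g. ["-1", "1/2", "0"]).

["0", "-1", "1"]

Dimensional matrix (I×T×L by X1×X2×X3):
  I: [-1  1  1]
  T: [-1  0  0]
  L: [ 0  1  1]
Row reduction gives pivot columns X1,X2; rank = 2
Pivot set = {X1,X2}, free = {X3}
RREF:
  r0: [   1    0    0]
  r1: [   0    1    1]
  r2: [   0    0    0]
Fix exponent of X3 at 1; solve each RREF row for its pivot's exponent:
  r0: exp(X1) + (0)·1 = 0 ⇒ exp(X1) = 0
  r1: exp(X2) + (1)·1 = 0 ⇒ exp(X2) = -1
Π_1 = X2^-1 · X3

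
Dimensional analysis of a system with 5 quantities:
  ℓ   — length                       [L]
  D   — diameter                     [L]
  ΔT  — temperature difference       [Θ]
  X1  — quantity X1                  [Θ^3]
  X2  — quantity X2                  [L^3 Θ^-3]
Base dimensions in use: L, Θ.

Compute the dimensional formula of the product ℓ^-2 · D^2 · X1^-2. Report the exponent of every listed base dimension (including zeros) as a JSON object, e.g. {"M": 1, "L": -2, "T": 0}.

{"L": 0, "Θ": -6}

Dimensional matrix (L×Θ by ℓ×D×ΔT×X1×X2):
  L: [ 1  1  0  0  3]
  Θ: [ 0  0  1  3 -3]
  [L]: (-2)·1+(2)·1+(-2)·0 = 0
  [Θ]: (-2)·0+(2)·0+(-2)·3 = -6
⇒ Θ^-6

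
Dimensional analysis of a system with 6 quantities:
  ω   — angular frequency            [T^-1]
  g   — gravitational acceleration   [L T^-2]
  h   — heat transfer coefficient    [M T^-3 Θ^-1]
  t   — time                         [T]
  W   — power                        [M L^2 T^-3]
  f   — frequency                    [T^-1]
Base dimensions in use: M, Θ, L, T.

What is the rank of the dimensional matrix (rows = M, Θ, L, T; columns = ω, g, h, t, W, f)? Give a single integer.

4

Exponent matrix [M,Θ,L,T] × [ω,g,h,t,W,f]:
  M: [ 0  0  1  0  1  0]
  Θ: [ 0  0 -1  0  0  0]
  L: [ 0  1  0  0  2  0]
  T: [-1 -2 -3  1 -3 -1]
Echelon form has 4 nonzero rows (pivots: ω,g,h,W)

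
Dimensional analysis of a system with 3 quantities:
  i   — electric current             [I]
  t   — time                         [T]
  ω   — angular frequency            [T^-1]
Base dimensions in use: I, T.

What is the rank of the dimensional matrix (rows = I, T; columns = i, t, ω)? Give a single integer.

2

Write exponents as rows I,T / cols i,t,ω:
  I: [ 1  0  0]
  T: [ 0  1 -1]
Row reduction gives pivot columns i,t; rank = 2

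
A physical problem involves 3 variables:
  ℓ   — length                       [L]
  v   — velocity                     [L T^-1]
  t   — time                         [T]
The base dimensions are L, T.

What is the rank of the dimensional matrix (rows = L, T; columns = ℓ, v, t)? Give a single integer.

Exponent matrix [L,T] × [ℓ,v,t]:
  L: [ 1  1  0]
  T: [ 0 -1  1]
Echelon form has 2 nonzero rows (pivots: ℓ,v)

2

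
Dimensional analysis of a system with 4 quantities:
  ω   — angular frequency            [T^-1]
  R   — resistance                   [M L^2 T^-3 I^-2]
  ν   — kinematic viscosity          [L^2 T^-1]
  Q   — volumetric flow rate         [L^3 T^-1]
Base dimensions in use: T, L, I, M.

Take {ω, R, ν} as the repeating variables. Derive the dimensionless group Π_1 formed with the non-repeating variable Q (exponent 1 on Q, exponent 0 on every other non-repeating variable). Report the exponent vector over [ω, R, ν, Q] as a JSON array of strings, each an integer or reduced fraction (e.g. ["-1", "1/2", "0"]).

["1/2", "0", "-3/2", "1"]

Dimensional matrix (T×L×I×M by ω×R×ν×Q):
  T: [-1 -3 -1 -1]
  L: [ 0  2  2  3]
  I: [ 0 -2  0  0]
  M: [ 0  1  0  0]
Row reduction gives pivot columns ω,R,ν; rank = 3
Repeat: ω,R,ν; free: Q
RREF:
  r0: [   1    0    0 -1/2]
  r1: [   0    1    0    0]
  r2: [   0    0    1  3/2]
  r3: [   0    0    0    0]
Fix exponent of Q at 1; solve each RREF row for its pivot's exponent:
  r0: exp(ω) + (-1/2)·1 = 0 ⇒ exp(ω) = 1/2
  r1: exp(R) + (0)·1 = 0 ⇒ exp(R) = 0
  r2: exp(ν) + (3/2)·1 = 0 ⇒ exp(ν) = -3/2
Π_1 = ω^(1/2) · ν^(-3/2) · Q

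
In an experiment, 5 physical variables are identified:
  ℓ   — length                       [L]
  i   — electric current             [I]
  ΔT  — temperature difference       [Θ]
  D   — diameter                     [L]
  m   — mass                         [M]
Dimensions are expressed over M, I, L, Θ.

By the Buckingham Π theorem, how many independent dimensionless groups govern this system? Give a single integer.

Write exponents as rows M,I,L,Θ / cols ℓ,i,ΔT,D,m:
  M: [ 0  0  0  0  1]
  I: [ 0  1  0  0  0]
  L: [ 1  0  0  1  0]
  Θ: [ 0  0  1  0  0]
RREF → pivots at {ℓ,i,ΔT,m} ⇒ r = 4
Π count = n − r = 5 − 4 = 1

1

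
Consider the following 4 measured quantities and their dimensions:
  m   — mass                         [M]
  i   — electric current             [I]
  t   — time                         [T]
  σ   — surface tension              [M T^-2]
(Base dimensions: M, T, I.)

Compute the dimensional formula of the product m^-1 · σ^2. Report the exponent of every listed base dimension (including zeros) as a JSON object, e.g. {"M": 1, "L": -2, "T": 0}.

{"M": 1, "T": -4, "I": 0}

Exponent matrix [M,T,I] × [m,i,t,σ]:
  M: [ 1  0  0  1]
  T: [ 0  0  1 -2]
  I: [ 0  1  0  0]
  [M]: (-1)·1+(2)·1 = 1
  [T]: (-1)·0+(2)·-2 = -4
  [I]: (-1)·0+(2)·0 = 0
⇒ M T^-4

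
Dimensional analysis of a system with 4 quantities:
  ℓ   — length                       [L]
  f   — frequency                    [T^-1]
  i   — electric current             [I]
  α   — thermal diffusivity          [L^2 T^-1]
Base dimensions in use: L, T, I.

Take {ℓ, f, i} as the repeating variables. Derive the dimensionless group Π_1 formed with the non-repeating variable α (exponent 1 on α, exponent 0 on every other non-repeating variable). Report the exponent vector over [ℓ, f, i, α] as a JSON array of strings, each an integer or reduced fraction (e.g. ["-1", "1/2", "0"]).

["-2", "-1", "0", "1"]

Dimensional matrix (L×T×I by ℓ×f×i×α):
  L: [ 1  0  0  2]
  T: [ 0 -1  0 -1]
  I: [ 0  0  1  0]
RREF → pivots at {ℓ,f,i} ⇒ r = 3
Repeat: ℓ,f,i; free: α
RREF:
  r0: [   1    0    0    2]
  r1: [   0    1    0    1]
  r2: [   0    0    1    0]
Fix exponent of α at 1; solve each RREF row for its pivot's exponent:
  r0: exp(ℓ) + (2)·1 = 0 ⇒ exp(ℓ) = -2
  r1: exp(f) + (1)·1 = 0 ⇒ exp(f) = -1
  r2: exp(i) + (0)·1 = 0 ⇒ exp(i) = 0
Π_1 = ℓ^-2 · f^-1 · α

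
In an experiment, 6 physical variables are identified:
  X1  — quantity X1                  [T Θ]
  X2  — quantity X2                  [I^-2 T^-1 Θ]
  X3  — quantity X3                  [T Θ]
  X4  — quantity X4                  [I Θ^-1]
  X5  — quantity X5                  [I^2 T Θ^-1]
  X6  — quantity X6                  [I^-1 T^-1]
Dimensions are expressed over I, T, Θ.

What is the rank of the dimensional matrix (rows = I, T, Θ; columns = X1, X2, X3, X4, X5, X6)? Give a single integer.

Dimensional matrix (I×T×Θ by X1×X2×X3×X4×X5×X6):
  I: [ 0 -2  0  1  2 -1]
  T: [ 1 -1  1  0  1 -1]
  Θ: [ 1  1  1 -1 -1  0]
Echelon form has 2 nonzero rows (pivots: X1,X2)

2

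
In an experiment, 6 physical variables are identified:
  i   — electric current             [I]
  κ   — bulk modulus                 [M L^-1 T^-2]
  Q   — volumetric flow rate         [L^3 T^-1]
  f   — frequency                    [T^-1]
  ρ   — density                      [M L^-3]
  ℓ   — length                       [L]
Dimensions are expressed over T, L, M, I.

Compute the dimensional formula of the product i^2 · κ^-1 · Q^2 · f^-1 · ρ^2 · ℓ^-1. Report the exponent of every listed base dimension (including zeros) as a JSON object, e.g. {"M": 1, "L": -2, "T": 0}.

Dimensional matrix (T×L×M×I by i×κ×Q×f×ρ×ℓ):
  T: [ 0 -2 -1 -1  0  0]
  L: [ 0 -1  3  0 -3  1]
  M: [ 0  1  0  0  1  0]
  I: [ 1  0  0  0  0  0]
  [T]: (2)·0+(-1)·-2+(2)·-1+(-1)·-1+(2)·0+(-1)·0 = 1
  [L]: (2)·0+(-1)·-1+(2)·3+(-1)·0+(2)·-3+(-1)·1 = 0
  [M]: (2)·0+(-1)·1+(2)·0+(-1)·0+(2)·1+(-1)·0 = 1
  [I]: (2)·1+(-1)·0+(2)·0+(-1)·0+(2)·0+(-1)·0 = 2
⇒ T M I^2

{"T": 1, "L": 0, "M": 1, "I": 2}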